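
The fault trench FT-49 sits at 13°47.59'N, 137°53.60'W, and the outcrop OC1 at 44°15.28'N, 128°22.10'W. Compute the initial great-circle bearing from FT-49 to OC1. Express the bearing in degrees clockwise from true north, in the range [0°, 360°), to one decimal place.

13.1°

FT-49: φ = +13.79317°, λ = -137.89333°
OC1: φ = +44.25467°, λ = -128.36833°
Δλ = 9.5250°
y = sin Δλ · cos φ₂ = 0.118523
x = cos φ₁ sin φ₂ − sin φ₁ cos φ₂ cos Δλ = 0.509314
θ = atan2(y, x) = 13.1002° → 13.1002° (mod 360°)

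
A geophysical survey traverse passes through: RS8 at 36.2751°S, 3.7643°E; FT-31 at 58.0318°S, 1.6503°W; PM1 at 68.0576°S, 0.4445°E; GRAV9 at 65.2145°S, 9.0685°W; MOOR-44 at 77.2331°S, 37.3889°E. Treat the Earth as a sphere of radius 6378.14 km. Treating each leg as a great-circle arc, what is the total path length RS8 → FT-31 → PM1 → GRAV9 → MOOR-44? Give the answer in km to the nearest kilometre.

6141 km

RS8→FT-31: c = 0.384832 rad, d = 2454.51 km
FT-31→PM1: c = 0.175741 rad, d = 1120.90 km
PM1→GRAV9: c = 0.082305 rad, d = 524.95 km
GRAV9→MOOR-44: c = 0.319926 rad, d = 2040.54 km
Total = 2454.51 + 1120.90 + 524.95 + 2040.54 = 6140.90 km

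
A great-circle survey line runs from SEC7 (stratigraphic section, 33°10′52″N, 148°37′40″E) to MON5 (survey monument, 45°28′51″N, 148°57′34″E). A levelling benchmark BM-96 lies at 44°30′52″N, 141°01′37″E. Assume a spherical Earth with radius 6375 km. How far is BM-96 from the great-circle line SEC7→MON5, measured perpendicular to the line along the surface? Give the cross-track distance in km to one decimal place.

SEC7: φ = +33.18111°, λ = +148.62778°
MON5: φ = +45.48083°, λ = +148.95944°
BM-96: φ = +44.51444°, λ = +141.02694°
δ₁₃ = central angle SEC7→BM-96 = 0.222917 rad  (haversine)
θ₁₃ = bearing SEC7→BM-96 = 334.746°,  θ₁₂ = bearing SEC7→MON5 = 1.091°
dₓₜ = R·arcsin(sin δ₁₃ · sin(θ₁₃ − θ₁₂)) = 6375·arcsin(0.22108·sin(333.654°)) = -626.462 km
|dₓₜ| = 626.462 km

626.5 km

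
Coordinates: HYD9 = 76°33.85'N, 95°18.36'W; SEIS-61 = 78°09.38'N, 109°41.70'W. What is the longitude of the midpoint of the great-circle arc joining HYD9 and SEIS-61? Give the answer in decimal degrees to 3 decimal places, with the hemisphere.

102.052°W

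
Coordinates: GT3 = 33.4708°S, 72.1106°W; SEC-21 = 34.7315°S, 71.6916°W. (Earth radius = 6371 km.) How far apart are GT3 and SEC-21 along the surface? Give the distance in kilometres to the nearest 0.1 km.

145.4 km

Δφ = -1.2607°,  Δλ = 0.4190°
a = sin²(Δφ/2) + cos φ₁ cos φ₂ sin²(Δλ/2) = 0.000130
c = 2·arcsin(√a) = 0.022821 rad = 1.3076°
d = R·c = 6371 × 0.022821 = 145.4 km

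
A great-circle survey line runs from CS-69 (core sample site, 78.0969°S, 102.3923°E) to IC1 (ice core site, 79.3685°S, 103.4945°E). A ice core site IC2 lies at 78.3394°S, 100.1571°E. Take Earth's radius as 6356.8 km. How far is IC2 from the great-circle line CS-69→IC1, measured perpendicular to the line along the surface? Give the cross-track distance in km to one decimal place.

53.9 km

δ₁₃ = central angle CS-69→IC2 = 0.009019 rad  (haversine)
θ₁₃ = bearing CS-69→IC2 = 240.926°,  θ₁₂ = bearing CS-69→IC1 = 170.928°
dₓₜ = R·arcsin(sin δ₁₃ · sin(θ₁₃ − θ₁₂)) = 6356.8·arcsin(0.00902·sin(69.998°)) = 53.876 km
|dₓₜ| = 53.876 km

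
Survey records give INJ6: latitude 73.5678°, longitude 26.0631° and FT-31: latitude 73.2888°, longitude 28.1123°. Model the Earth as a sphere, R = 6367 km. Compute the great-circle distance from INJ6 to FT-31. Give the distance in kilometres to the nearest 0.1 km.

72.0 km

Δφ = -0.2790°,  Δλ = 2.0492°
a = sin²(Δφ/2) + cos φ₁ cos φ₂ sin²(Δλ/2) = 0.000032
c = 2·arcsin(√a) = 0.011303 rad = 0.6476°
d = R·c = 6367 × 0.011303 = 72.0 km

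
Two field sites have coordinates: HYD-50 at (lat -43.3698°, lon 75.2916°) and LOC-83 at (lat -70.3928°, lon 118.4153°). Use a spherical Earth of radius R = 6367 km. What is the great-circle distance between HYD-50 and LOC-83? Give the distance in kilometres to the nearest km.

Δφ = -27.0230°,  Δλ = 43.1237°
a = sin²(Δφ/2) + cos φ₁ cos φ₂ sin²(Δλ/2) = 0.087534
c = 2·arcsin(√a) = 0.600715 rad = 34.4184°
d = R·c = 6367 × 0.600715 = 3824.8 km

3825 km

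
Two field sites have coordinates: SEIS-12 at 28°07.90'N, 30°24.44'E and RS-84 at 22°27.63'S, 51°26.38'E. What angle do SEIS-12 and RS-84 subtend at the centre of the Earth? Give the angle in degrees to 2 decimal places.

54.51°

SEIS-12: φ = +28.13167°, λ = +30.40733°
RS-84: φ = -22.46050°, λ = +51.43967°
Δφ = -50.5922°,  Δλ = 21.0323°
a = sin²(Δφ/2) + cos φ₁ cos φ₂ sin²(Δλ/2) = 0.209729
c = 2·arcsin(√a) = 0.951403 rad = 54.5114°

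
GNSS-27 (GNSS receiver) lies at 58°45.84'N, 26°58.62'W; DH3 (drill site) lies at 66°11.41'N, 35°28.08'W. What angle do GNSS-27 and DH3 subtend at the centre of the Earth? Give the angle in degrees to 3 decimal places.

8.382°

GNSS-27: φ = +58.76400°, λ = -26.97700°
DH3: φ = +66.19017°, λ = -35.46800°
Δφ = 7.4262°,  Δλ = -8.4910°
a = sin²(Δφ/2) + cos φ₁ cos φ₂ sin²(Δλ/2) = 0.005341
c = 2·arcsin(√a) = 0.146297 rad = 8.3822°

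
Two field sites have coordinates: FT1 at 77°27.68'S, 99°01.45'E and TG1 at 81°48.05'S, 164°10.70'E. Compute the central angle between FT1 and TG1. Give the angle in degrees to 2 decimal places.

FT1: φ = -77.46133°, λ = +99.02417°
TG1: φ = -81.80083°, λ = +164.17833°
Δφ = -4.3395°,  Δλ = 65.1542°
a = sin²(Δφ/2) + cos φ₁ cos φ₂ sin²(Δλ/2) = 0.010409
c = 2·arcsin(√a) = 0.204409 rad = 11.7118°

11.71°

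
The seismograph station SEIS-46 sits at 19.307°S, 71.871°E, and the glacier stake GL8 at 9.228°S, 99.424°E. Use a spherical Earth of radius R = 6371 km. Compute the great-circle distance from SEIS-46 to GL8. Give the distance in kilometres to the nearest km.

Δφ = 10.0790°,  Δλ = 27.5530°
a = sin²(Δφ/2) + cos φ₁ cos φ₂ sin²(Δλ/2) = 0.060543
c = 2·arcsin(√a) = 0.497215 rad = 28.4883°
d = R·c = 6371 × 0.497215 = 3167.8 km

3168 km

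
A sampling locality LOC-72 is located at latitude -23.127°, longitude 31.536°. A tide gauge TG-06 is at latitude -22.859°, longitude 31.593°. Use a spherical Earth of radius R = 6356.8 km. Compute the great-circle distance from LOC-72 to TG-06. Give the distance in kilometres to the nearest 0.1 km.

Δφ = 0.2680°,  Δλ = 0.0570°
a = sin²(Δφ/2) + cos φ₁ cos φ₂ sin²(Δλ/2) = 0.000006
c = 2·arcsin(√a) = 0.004766 rad = 0.2731°
d = R·c = 6356.8 × 0.004766 = 30.3 km

30.3 km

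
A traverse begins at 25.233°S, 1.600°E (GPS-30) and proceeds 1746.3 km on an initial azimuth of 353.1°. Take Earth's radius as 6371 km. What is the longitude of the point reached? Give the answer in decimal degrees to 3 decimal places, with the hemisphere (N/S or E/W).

δ = d/R = 1746.3/6371 = 0.274101 rad
φ₂ = arcsin(sin φ₁ cos δ + cos φ₁ sin δ cos θ)
   = arcsin(-0.42630·0.96267 + 0.90458·0.27068·0.99276) = -9.63119°
λ₂ = λ₁ + atan2(sin θ sin δ cos φ₁, cos δ − sin φ₁ sin φ₂) = -0.29017°

0.290°W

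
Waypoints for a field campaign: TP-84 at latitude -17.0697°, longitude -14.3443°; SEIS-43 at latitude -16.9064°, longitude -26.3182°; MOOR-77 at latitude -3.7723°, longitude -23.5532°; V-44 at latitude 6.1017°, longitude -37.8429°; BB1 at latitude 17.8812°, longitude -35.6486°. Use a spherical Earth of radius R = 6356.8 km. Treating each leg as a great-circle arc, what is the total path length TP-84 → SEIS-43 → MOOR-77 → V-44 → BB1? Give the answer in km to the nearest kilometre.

TP-84→SEIS-43: c = 0.199854 rad, d = 1270.43 km
SEIS-43→MOOR-77: c = 0.234074 rad, d = 1487.96 km
MOOR-77→V-44: c = 0.302854 rad, d = 1925.18 km
V-44→BB1: c = 0.208963 rad, d = 1328.33 km
Total = 1270.43 + 1487.96 + 1925.18 + 1328.33 = 6011.91 km

6012 km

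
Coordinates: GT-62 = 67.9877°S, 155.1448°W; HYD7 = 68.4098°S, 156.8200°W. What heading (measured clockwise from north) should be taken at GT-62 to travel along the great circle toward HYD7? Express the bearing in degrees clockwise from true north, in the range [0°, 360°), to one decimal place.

Δλ = -1.6752°
y = sin Δλ · cos φ₂ = -0.010757
x = cos φ₁ sin φ₂ − sin φ₁ cos φ₂ cos Δλ = -0.007513
θ = atan2(y, x) = -124.9309° → 235.0691° (mod 360°)

235.1°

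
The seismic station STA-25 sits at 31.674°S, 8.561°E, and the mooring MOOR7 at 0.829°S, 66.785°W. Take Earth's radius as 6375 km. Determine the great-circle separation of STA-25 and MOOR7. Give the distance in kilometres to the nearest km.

Δφ = 30.8450°,  Δλ = -75.3460°
a = sin²(Δφ/2) + cos φ₁ cos φ₂ sin²(Δλ/2) = 0.388563
c = 2·arcsin(√a) = 1.346035 rad = 77.1221°
d = R·c = 6375 × 1.346035 = 8581.0 km

8581 km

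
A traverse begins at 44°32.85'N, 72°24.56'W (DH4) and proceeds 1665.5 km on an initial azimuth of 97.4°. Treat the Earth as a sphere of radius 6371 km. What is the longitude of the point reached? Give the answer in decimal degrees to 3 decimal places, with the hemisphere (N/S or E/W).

52.607°W

DH4: φ = +44.54750°, λ = -72.40933°
δ = d/R = 1665.5/6371 = 0.261419 rad
φ₂ = arcsin(sin φ₁ cos δ + cos φ₁ sin δ cos θ)
   = arcsin(0.70150·0.96602 + 0.71267·0.25845·-0.12880) = 40.83958°
λ₂ = λ₁ + atan2(sin θ sin δ cos φ₁, cos δ − sin φ₁ sin φ₂) = -52.60700°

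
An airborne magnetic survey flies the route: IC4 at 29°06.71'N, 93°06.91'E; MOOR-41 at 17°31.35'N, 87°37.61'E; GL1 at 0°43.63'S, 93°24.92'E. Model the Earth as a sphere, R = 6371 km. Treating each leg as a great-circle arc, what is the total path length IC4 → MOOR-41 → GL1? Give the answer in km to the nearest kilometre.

3531 km

IC4: φ = +29.11183°, λ = +93.11517°
MOOR-41: φ = +17.52250°, λ = +87.62683°
GL1: φ = -0.72717°, λ = +93.41533°
IC4→MOOR-41: c = 0.220477 rad, d = 1404.66 km
MOOR-41→GL1: c = 0.333694 rad, d = 2125.96 km
Total = 1404.66 + 2125.96 = 3530.62 km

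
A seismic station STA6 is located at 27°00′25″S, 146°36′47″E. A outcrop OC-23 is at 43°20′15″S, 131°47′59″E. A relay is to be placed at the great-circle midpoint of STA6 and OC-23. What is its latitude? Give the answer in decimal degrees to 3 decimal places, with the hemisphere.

STA6: φ = -27.00694°, λ = +146.61306°
OC-23: φ = -43.33750°, λ = +131.79972°
Bx = cos φ₂ cos Δλ = 0.703150,  By = cos φ₂ sin Δλ = -0.185955
φₘ = atan2(sin φ₁ + sin φ₂, √((cos φ₁ + Bx)² + By²)) = -35.39625°
λₘ = λ₁ + atan2(By, cos φ₁ + Bx) = 139.95945°

35.396°S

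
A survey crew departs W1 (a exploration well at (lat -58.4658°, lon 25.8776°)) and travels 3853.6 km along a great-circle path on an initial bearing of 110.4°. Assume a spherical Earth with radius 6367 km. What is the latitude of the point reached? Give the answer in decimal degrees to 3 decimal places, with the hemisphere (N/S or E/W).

δ = d/R = 3853.6/6367 = 0.605246 rad
φ₂ = arcsin(sin φ₁ cos δ + cos φ₁ sin δ cos θ)
   = arcsin(-0.85233·0.82236 + 0.52301·0.56896·-0.34857) = -53.57627°
λ₂ = λ₁ + atan2(sin θ sin δ cos φ₁, cos δ − sin φ₁ sin φ₂) = 89.79385°

53.576°S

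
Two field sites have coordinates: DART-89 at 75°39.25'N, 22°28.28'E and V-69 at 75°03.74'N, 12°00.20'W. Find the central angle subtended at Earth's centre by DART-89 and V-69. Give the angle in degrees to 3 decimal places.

8.610°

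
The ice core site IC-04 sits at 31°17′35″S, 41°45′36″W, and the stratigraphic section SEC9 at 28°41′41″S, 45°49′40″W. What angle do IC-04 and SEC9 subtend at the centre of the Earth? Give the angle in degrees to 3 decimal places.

IC-04: φ = -31.29306°, λ = -41.76000°
SEC9: φ = -28.69472°, λ = -45.82778°
Δφ = 2.5983°,  Δλ = -4.0678°
a = sin²(Δφ/2) + cos φ₁ cos φ₂ sin²(Δλ/2) = 0.001458
c = 2·arcsin(√a) = 0.076392 rad = 4.3769°

4.377°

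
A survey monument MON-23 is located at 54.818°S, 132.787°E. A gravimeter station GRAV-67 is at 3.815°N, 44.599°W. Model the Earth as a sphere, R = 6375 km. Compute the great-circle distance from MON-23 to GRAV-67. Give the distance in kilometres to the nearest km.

14348 km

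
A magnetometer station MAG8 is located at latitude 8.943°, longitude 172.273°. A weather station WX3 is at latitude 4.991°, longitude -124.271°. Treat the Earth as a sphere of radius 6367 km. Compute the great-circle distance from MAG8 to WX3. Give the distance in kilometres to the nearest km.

Δφ = -3.9520°,  Δλ = 63.4560°
a = sin²(Δφ/2) + cos φ₁ cos φ₂ sin²(Δλ/2) = 0.273349
c = 2·arcsin(√a) = 1.100329 rad = 63.0442°
d = R·c = 6367 × 1.100329 = 7005.8 km

7006 km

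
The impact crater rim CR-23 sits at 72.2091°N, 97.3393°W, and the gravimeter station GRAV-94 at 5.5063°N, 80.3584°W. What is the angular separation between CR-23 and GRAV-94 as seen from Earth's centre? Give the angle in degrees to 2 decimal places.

67.53°

Δφ = -66.7028°,  Δλ = 16.9809°
a = sin²(Δφ/2) + cos φ₁ cos φ₂ sin²(Δλ/2) = 0.308879
c = 2·arcsin(√a) = 1.178576 rad = 67.5274°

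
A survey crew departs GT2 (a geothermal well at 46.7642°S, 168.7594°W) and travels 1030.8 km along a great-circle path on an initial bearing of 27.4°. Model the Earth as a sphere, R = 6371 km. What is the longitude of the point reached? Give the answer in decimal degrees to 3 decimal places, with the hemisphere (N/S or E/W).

δ = d/R = 1030.8/6371 = 0.161796 rad
φ₂ = arcsin(sin φ₁ cos δ + cos φ₁ sin δ cos θ)
   = arcsin(-0.72854·0.98694 + 0.68500·0.16109·0.88782) = -38.39340°
λ₂ = λ₁ + atan2(sin θ sin δ cos φ₁, cos δ − sin φ₁ sin φ₂) = -163.33186°

163.332°W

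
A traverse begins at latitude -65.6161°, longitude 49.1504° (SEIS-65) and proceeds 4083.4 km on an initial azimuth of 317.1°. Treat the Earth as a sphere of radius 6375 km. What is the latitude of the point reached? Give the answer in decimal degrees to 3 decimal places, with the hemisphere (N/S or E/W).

δ = d/R = 4083.4/6375 = 0.640533 rad
φ₂ = arcsin(sin φ₁ cos δ + cos φ₁ sin δ cos θ)
   = arcsin(-0.91080·0.80178 + 0.41285·0.59762·0.73254) = -33.33407°
λ₂ = λ₁ + atan2(sin θ sin δ cos φ₁, cos δ − sin φ₁ sin φ₂) = 20.01188°

33.334°S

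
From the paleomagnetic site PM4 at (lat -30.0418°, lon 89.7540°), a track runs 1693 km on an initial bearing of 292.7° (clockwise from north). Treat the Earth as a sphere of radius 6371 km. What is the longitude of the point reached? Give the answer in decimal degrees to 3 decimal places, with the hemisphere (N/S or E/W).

74.461°E

δ = d/R = 1693/6371 = 0.265735 rad
φ₂ = arcsin(sin φ₁ cos δ + cos φ₁ sin δ cos θ)
   = arcsin(-0.50063·0.96490 + 0.86566·0.26262·0.38591) = -23.28643°
λ₂ = λ₁ + atan2(sin θ sin δ cos φ₁, cos δ − sin φ₁ sin φ₂) = 74.46060°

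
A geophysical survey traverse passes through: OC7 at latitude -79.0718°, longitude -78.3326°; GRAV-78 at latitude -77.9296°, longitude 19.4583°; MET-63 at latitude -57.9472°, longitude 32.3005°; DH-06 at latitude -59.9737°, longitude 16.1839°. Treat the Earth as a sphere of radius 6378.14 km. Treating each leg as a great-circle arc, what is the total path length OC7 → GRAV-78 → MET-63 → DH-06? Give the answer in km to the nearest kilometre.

5151 km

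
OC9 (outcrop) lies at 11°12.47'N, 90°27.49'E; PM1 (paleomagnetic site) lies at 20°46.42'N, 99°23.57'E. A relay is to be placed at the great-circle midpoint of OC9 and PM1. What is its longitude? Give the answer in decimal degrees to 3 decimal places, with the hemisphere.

94.818°E

OC9: φ = +11.20783°, λ = +90.45817°
PM1: φ = +20.77367°, λ = +99.39283°
Bx = cos φ₂ cos Δλ = 0.923644,  By = cos φ₂ sin Δλ = 0.145211
φₘ = atan2(sin φ₁ + sin φ₂, √((cos φ₁ + Bx)² + By²)) = 16.03695°
λₘ = λ₁ + atan2(By, cos φ₁ + Bx) = 94.81816°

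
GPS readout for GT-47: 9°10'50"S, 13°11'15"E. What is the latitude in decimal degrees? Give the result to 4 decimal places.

9° + 10′/60 + 50″/3600 = 9 + 0.16667 + 0.01389 = 9.1806°

9.1806°S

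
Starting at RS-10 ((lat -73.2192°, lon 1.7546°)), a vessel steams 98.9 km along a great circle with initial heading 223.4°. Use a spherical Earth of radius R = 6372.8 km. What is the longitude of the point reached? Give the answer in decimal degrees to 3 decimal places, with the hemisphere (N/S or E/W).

δ = d/R = 98.9/6372.8 = 0.015519 rad
φ₂ = arcsin(sin φ₁ cos δ + cos φ₁ sin δ cos θ)
   = arcsin(-0.95742·0.99988 + 0.28871·0.01552·-0.72657) = -73.85402°
λ₂ = λ₁ + atan2(sin θ sin δ cos φ₁, cos δ − sin φ₁ sin φ₂) = -0.44281°

0.443°W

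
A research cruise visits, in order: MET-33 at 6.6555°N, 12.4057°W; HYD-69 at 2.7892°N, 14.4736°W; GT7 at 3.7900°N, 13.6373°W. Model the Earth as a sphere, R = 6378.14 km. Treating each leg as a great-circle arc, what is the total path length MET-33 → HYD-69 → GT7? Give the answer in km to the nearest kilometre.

MET-33→HYD-69: c = 0.076464 rad, d = 487.70 km
HYD-69→GT7: c = 0.022747 rad, d = 145.09 km
Total = 487.70 + 145.09 = 632.79 km

633 km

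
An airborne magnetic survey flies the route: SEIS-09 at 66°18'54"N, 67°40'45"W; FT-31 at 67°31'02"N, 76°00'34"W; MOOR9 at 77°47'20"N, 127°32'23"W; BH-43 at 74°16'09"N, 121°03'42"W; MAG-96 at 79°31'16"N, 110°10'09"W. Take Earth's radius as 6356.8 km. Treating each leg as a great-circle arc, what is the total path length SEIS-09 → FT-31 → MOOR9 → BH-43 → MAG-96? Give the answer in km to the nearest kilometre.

3402 km

SEIS-09: φ = +66.31500°, λ = -67.67917°
FT-31: φ = +67.51722°, λ = -76.00944°
MOOR9: φ = +77.78889°, λ = -127.53972°
BH-43: φ = +74.26917°, λ = -121.06167°
MAG-96: φ = +79.52111°, λ = -110.16917°
SEIS-09→FT-31: c = 0.060687 rad, d = 385.77 km
FT-31→MOOR9: c = 0.306461 rad, d = 1948.11 km
MOOR9→BH-43: c = 0.067131 rad, d = 426.74 km
BH-43→MAG-96: c = 0.100905 rad, d = 641.43 km
Total = 385.77 + 1948.11 + 426.74 + 641.43 = 3402.05 km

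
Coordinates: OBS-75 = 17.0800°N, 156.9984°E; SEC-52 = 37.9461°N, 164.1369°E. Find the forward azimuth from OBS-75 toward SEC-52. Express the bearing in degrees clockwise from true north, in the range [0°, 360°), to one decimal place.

Δλ = 7.1385°
y = sin Δλ · cos φ₂ = 0.097997
x = cos φ₁ sin φ₂ − sin φ₁ cos φ₂ cos Δλ = 0.357981
θ = atan2(y, x) = 15.3096° → 15.3096° (mod 360°)

15.3°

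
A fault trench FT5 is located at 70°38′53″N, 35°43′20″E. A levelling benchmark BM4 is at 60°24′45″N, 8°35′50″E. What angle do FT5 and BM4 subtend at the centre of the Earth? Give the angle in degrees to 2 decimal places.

FT5: φ = +70.64806°, λ = +35.72222°
BM4: φ = +60.41250°, λ = +8.59722°
Δφ = -10.2356°,  Δλ = -27.1250°
a = sin²(Δφ/2) + cos φ₁ cos φ₂ sin²(Δλ/2) = 0.016955
c = 2·arcsin(√a) = 0.261164 rad = 14.9636°

14.96°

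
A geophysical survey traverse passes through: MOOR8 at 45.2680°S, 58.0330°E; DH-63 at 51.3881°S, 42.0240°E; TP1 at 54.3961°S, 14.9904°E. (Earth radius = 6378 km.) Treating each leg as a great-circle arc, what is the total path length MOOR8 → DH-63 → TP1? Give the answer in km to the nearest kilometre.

3197 km

MOOR8→DH-63: c = 0.213629 rad, d = 1362.53 km
DH-63→TP1: c = 0.287599 rad, d = 1834.31 km
Total = 1362.53 + 1834.31 = 3196.83 km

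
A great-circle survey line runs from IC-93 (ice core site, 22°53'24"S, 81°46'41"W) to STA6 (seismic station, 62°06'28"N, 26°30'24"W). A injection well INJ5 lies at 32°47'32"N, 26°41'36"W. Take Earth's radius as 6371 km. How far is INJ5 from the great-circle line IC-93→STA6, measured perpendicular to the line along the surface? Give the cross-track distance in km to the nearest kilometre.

IC-93: φ = -22.89000°, λ = -81.77806°
STA6: φ = +62.10778°, λ = -26.50667°
INJ5: φ = +32.79222°, λ = -26.69333°
δ₁₃ = central angle IC-93→INJ5 = 1.336043 rad  (haversine)
θ₁₃ = bearing IC-93→INJ5 = 45.134°,  θ₁₂ = bearing IC-93→STA6 = 22.727°
dₓₜ = R·arcsin(sin δ₁₃ · sin(θ₁₃ − θ₁₂)) = 6371·arcsin(0.97257·sin(22.407°)) = 2419.694 km
|dₓₜ| = 2419.694 km

2420 km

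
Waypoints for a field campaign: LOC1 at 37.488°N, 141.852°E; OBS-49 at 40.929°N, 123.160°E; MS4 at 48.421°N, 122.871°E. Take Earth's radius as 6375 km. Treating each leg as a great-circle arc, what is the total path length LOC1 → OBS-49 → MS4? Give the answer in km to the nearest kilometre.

LOC1→OBS-49: c = 0.259272 rad, d = 1652.86 km
OBS-49→MS4: c = 0.130809 rad, d = 833.91 km
Total = 1652.86 + 833.91 = 2486.76 km

2487 km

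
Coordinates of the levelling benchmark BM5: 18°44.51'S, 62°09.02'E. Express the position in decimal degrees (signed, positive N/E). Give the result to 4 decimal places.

lat: 18.7418° S → -18.7418°
lon: 62.1503° E → +62.1503°

-18.7418°, +62.1503°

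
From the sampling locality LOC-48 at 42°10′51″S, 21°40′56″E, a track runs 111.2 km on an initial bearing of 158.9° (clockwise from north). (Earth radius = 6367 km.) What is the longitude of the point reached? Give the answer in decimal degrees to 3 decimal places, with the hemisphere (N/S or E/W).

LOC-48: φ = -42.18083°, λ = +21.68222°
δ = d/R = 111.2/6367 = 0.017465 rad
φ₂ = arcsin(sin φ₁ cos δ + cos φ₁ sin δ cos θ)
   = arcsin(-0.67147·0.99985 + 0.74103·0.01746·-0.93295) = -43.11337°
λ₂ = λ₁ + atan2(sin θ sin δ cos φ₁, cos δ − sin φ₁ sin φ₂) = 22.17568°

22.176°E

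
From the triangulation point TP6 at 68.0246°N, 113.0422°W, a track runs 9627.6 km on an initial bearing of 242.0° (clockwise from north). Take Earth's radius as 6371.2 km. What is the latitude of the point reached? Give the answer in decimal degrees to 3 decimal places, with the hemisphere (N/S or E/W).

6.895°S

δ = d/R = 9627.6/6371.2 = 1.511113 rad
φ₂ = arcsin(sin φ₁ cos δ + cos φ₁ sin δ cos θ)
   = arcsin(0.92734·0.05965 + 0.37421·0.99822·-0.46947) = -6.89515°
λ₂ = λ₁ + atan2(sin θ sin δ cos φ₁, cos δ − sin φ₁ sin φ₂) = -175.63984°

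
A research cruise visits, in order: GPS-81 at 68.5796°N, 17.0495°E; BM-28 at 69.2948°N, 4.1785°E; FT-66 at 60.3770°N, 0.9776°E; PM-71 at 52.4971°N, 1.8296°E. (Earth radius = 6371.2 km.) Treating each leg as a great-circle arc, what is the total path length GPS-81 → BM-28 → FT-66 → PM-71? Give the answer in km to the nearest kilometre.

2400 km

GPS-81→BM-28: c = 0.081536 rad, d = 519.48 km
BM-28→FT-66: c = 0.157394 rad, d = 1002.79 km
FT-66→PM-71: c = 0.137773 rad, d = 877.78 km
Total = 519.48 + 1002.79 + 877.78 = 2400.05 km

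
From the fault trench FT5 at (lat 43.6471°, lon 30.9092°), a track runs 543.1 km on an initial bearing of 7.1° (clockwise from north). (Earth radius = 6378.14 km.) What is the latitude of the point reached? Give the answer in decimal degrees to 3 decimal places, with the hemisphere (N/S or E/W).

δ = d/R = 543.1/6378.14 = 0.085150 rad
φ₂ = arcsin(sin φ₁ cos δ + cos φ₁ sin δ cos θ)
   = arcsin(0.69021·0.99638 + 0.72360·0.08505·0.99233) = 48.48504°
λ₂ = λ₁ + atan2(sin θ sin δ cos φ₁, cos δ − sin φ₁ sin φ₂) = 31.81793°

48.485°N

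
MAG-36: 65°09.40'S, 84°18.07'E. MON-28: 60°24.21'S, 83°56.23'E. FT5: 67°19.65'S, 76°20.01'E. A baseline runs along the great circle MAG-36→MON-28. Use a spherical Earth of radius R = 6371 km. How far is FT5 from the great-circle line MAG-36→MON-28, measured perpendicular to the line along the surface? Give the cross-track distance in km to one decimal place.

MAG-36: φ = -65.15667°, λ = +84.30117°
MON-28: φ = -60.40350°, λ = +83.93717°
FT5: φ = -67.32750°, λ = +76.33350°
δ₁₃ = central angle MAG-36→FT5 = 0.067556 rad  (haversine)
θ₁₃ = bearing MAG-36→FT5 = 232.327°,  θ₁₂ = bearing MAG-36→MON-28 = 357.831°
dₓₜ = R·arcsin(sin δ₁₃ · sin(θ₁₃ − θ₁₂)) = 6371·arcsin(0.06750·sin(-125.504°)) = -350.286 km
|dₓₜ| = 350.286 km

350.3 km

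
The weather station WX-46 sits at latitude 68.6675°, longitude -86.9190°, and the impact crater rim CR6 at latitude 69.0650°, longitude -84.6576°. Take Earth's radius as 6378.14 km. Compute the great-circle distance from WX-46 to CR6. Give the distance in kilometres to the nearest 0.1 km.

101.0 km

Δφ = 0.3975°,  Δλ = 2.2614°
a = sin²(Δφ/2) + cos φ₁ cos φ₂ sin²(Δλ/2) = 0.000063
c = 2·arcsin(√a) = 0.015830 rad = 0.9070°
d = R·c = 6378.14 × 0.015830 = 101.0 km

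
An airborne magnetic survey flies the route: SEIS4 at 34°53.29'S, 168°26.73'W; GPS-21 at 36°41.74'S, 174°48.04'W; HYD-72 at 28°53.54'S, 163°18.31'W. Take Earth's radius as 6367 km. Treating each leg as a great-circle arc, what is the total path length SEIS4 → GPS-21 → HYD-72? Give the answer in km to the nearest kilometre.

1985 km

SEIS4: φ = -34.88817°, λ = -168.44550°
GPS-21: φ = -36.69567°, λ = -174.80067°
HYD-72: φ = -28.89233°, λ = -163.30517°
SEIS4→GPS-21: c = 0.095318 rad, d = 606.89 km
GPS-21→HYD-72: c = 0.216489 rad, d = 1378.38 km
Total = 606.89 + 1378.38 = 1985.27 km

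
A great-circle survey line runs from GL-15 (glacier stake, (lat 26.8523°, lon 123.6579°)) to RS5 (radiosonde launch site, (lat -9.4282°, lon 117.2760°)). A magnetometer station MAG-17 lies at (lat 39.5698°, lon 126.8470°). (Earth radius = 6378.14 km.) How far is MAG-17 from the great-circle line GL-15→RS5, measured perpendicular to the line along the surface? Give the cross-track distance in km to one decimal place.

11.3 km

δ₁₃ = central angle GL-15→MAG-17 = 0.226749 rad  (haversine)
θ₁₃ = bearing GL-15→MAG-17 = 10.997°,  θ₁₂ = bearing GL-15→RS5 = 190.546°
dₓₜ = R·arcsin(sin δ₁₃ · sin(θ₁₃ − θ₁₂)) = 6378.14·arcsin(0.22481·sin(-179.550°)) = -11.272 km
|dₓₜ| = 11.272 km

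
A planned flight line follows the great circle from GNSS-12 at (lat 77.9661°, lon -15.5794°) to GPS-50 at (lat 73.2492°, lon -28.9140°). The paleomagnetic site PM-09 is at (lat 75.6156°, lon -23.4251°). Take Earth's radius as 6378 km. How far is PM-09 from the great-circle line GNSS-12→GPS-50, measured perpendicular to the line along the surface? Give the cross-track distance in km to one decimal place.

δ₁₃ = central angle GNSS-12→PM-09 = 0.051507 rad  (haversine)
θ₁₃ = bearing GNSS-12→PM-09 = 221.199°,  θ₁₂ = bearing GNSS-12→GPS-50 = 221.690°
dₓₜ = R·arcsin(sin δ₁₃ · sin(θ₁₃ − θ₁₂)) = 6378·arcsin(0.05148·sin(-0.491°)) = -2.812 km
|dₓₜ| = 2.812 km

2.8 km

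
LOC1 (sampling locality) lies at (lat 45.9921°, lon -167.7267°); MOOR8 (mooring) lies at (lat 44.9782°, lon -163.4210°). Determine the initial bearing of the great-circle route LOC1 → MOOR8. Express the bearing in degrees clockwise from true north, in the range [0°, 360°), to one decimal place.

Δλ = 4.3057°
y = sin Δλ · cos φ₂ = 0.053108
x = cos φ₁ sin φ₂ − sin φ₁ cos φ₂ cos Δλ = -0.016259
θ = atan2(y, x) = 107.0219° → 107.0219° (mod 360°)

107.0°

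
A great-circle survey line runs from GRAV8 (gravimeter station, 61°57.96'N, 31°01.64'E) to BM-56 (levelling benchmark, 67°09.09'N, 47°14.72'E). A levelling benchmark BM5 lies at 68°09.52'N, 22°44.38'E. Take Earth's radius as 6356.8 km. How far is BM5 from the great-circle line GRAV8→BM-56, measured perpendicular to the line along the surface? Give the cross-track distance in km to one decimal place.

748.3 km

GRAV8: φ = +61.96600°, λ = +31.02733°
BM-56: φ = +67.15150°, λ = +47.24533°
BM5: φ = +68.15867°, λ = +22.73967°
δ₁₃ = central angle GRAV8→BM5 = 0.123863 rad  (haversine)
θ₁₃ = bearing GRAV8→BM5 = 334.275°,  θ₁₂ = bearing GRAV8→BM-56 = 46.194°
dₓₜ = R·arcsin(sin δ₁₃ · sin(θ₁₃ − θ₁₂)) = 6356.8·arcsin(0.12355·sin(288.080°)) = -748.310 km
|dₓₜ| = 748.310 km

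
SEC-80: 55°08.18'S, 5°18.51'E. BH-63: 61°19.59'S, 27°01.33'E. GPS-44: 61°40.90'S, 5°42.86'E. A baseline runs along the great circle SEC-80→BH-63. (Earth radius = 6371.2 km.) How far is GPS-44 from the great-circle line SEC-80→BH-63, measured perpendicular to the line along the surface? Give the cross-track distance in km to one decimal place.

SEC-80: φ = -55.13633°, λ = +5.30850°
BH-63: φ = -61.32650°, λ = +27.02217°
GPS-44: φ = -61.68167°, λ = +5.71433°
δ₁₃ = central angle SEC-80→GPS-44 = 0.114297 rad  (haversine)
θ₁₃ = bearing SEC-80→GPS-44 = 178.312°,  θ₁₂ = bearing SEC-80→BH-63 = 127.408°
dₓₜ = R·arcsin(sin δ₁₃ · sin(θ₁₃ − θ₁₂)) = 6371.2·arcsin(0.11405·sin(50.903°)) = 564.661 km
|dₓₜ| = 564.661 km

564.7 km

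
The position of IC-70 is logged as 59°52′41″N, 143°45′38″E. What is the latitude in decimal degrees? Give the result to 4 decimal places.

59.8781°N

59° + 52′/60 + 41″/3600 = 59 + 0.86667 + 0.01139 = 59.8781°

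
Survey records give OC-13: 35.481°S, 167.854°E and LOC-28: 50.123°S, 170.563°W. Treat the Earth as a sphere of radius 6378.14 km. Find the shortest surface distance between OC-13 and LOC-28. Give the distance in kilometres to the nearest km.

2385 km

Δφ = -14.6420°,  Δλ = 21.5830°
a = sin²(Δφ/2) + cos φ₁ cos φ₂ sin²(Δλ/2) = 0.034541
c = 2·arcsin(√a) = 0.373877 rad = 21.4216°
d = R·c = 6378.14 × 0.373877 = 2384.6 km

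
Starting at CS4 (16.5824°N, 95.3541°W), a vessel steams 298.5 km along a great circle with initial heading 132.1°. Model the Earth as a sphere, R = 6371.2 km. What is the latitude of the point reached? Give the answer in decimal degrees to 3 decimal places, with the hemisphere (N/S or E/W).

14.773°N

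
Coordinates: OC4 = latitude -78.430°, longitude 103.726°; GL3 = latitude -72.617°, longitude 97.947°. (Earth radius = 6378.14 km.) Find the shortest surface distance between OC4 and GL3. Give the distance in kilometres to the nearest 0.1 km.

Δφ = 5.8130°,  Δλ = -5.7790°
a = sin²(Δφ/2) + cos φ₁ cos φ₂ sin²(Δλ/2) = 0.002723
c = 2·arcsin(√a) = 0.104420 rad = 5.9828°
d = R·c = 6378.14 × 0.104420 = 666.0 km

666.0 km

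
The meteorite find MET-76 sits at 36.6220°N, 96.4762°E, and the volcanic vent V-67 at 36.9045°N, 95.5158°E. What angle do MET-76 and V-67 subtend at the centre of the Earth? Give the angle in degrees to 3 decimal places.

0.820°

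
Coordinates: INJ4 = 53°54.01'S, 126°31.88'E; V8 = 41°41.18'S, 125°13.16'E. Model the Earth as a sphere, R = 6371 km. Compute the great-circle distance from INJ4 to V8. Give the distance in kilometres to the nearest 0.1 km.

INJ4: φ = -53.90017°, λ = +126.53133°
V8: φ = -41.68633°, λ = +125.21933°
Δφ = 12.2138°,  Δλ = -1.3120°
a = sin²(Δφ/2) + cos φ₁ cos φ₂ sin²(Δλ/2) = 0.011375
c = 2·arcsin(√a) = 0.213716 rad = 12.2450°
d = R·c = 6371 × 0.213716 = 1361.6 km

1361.6 km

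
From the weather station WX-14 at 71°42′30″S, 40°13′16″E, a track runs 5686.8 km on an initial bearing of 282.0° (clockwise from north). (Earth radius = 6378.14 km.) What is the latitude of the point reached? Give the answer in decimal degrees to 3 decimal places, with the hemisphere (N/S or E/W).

WX-14: φ = -71.70833°, λ = +40.22111°
δ = d/R = 5686.8/6378.14 = 0.891608 rad
φ₂ = arcsin(sin φ₁ cos δ + cos φ₁ sin δ cos θ)
   = arcsin(-0.94947·0.62816 + 0.31385·0.77808·0.20791) = -33.06899°
λ₂ = λ₁ + atan2(sin θ sin δ cos φ₁, cos δ − sin φ₁ sin φ₂) = -25.03590°

33.069°S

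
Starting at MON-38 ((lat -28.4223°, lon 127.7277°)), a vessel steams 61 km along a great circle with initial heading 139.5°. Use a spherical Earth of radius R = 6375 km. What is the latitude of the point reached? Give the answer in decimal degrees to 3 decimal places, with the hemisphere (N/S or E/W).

28.839°S

δ = d/R = 61/6375 = 0.009569 rad
φ₂ = arcsin(sin φ₁ cos δ + cos φ₁ sin δ cos θ)
   = arcsin(-0.47597·0.99995 + 0.87946·0.00957·-0.76041) = -28.83858°
λ₂ = λ₁ + atan2(sin θ sin δ cos φ₁, cos δ − sin φ₁ sin φ₂) = 128.13416°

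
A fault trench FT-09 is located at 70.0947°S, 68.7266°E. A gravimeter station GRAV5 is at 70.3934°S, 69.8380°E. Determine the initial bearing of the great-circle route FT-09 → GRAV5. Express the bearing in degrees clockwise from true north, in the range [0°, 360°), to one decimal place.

Δλ = 1.1114°
y = sin Δλ · cos φ₂ = 0.006509
x = cos φ₁ sin φ₂ − sin φ₁ cos φ₂ cos Δλ = -0.005273
θ = atan2(y, x) = 129.0108° → 129.0108° (mod 360°)

129.0°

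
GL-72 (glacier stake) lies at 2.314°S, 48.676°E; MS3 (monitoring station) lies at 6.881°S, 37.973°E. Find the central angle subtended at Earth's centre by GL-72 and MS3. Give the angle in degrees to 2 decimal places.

Δφ = -4.5670°,  Δλ = -10.7030°
a = sin²(Δφ/2) + cos φ₁ cos φ₂ sin²(Δλ/2) = 0.010216
c = 2·arcsin(√a) = 0.202497 rad = 11.6022°

11.60°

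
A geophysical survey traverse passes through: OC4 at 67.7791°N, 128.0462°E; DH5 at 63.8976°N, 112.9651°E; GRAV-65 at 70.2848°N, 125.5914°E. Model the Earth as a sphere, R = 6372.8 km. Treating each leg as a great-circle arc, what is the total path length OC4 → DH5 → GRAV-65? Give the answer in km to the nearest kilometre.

OC4→DH5: c = 0.126770 rad, d = 807.88 km
DH5→GRAV-65: c = 0.140090 rad, d = 892.77 km
Total = 807.88 + 892.77 = 1700.65 km

1701 km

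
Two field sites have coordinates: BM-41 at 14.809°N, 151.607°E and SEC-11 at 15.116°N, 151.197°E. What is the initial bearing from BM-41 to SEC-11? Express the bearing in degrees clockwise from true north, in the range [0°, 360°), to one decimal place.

307.8°

Δλ = -0.4100°
y = sin Δλ · cos φ₂ = -0.006908
x = cos φ₁ sin φ₂ − sin φ₁ cos φ₂ cos Δλ = 0.005364
θ = atan2(y, x) = -52.1694° → 307.8306° (mod 360°)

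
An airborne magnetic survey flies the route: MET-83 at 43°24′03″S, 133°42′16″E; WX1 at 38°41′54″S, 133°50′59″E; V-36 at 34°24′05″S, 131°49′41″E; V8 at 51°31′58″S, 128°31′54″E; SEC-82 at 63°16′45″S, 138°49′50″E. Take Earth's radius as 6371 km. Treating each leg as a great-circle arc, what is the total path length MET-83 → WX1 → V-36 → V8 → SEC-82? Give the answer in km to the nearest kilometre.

MET-83: φ = -43.40083°, λ = +133.70444°
WX1: φ = -38.69833°, λ = +133.84972°
V-36: φ = -34.40139°, λ = +131.82806°
V8: φ = -51.53278°, λ = +128.53167°
SEC-82: φ = -63.27917°, λ = +138.83056°
MET-83→WX1: c = 0.082096 rad, d = 523.04 km
WX1→V-36: c = 0.080167 rad, d = 510.75 km
V-36→V8: c = 0.301869 rad, d = 1923.21 km
V8→SEC-82: c = 0.226084 rad, d = 1440.38 km
Total = 523.04 + 510.75 + 1923.21 + 1440.38 = 4397.37 km

4397 km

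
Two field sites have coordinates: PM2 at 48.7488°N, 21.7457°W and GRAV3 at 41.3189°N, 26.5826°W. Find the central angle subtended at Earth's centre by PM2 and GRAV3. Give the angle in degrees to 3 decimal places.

8.174°

Δφ = -7.4299°,  Δλ = -4.8369°
a = sin²(Δφ/2) + cos φ₁ cos φ₂ sin²(Δλ/2) = 0.005080
c = 2·arcsin(√a) = 0.142667 rad = 8.1742°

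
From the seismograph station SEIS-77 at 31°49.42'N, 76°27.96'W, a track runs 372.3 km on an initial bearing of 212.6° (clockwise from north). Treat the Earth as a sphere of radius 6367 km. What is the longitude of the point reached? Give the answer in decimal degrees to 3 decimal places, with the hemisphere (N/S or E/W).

SEIS-77: φ = +31.82367°, λ = -76.46600°
δ = d/R = 372.3/6367 = 0.058473 rad
φ₂ = arcsin(sin φ₁ cos δ + cos φ₁ sin δ cos θ)
   = arcsin(0.52731·0.99829 + 0.84967·0.05844·-0.84245) = 28.98454°
λ₂ = λ₁ + atan2(sin θ sin δ cos φ₁, cos δ − sin φ₁ sin φ₂) = -78.52875°

78.529°W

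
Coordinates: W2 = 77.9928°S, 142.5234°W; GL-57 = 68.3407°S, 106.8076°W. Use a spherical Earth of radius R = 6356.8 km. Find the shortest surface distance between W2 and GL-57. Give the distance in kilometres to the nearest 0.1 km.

1523.9 km

Δφ = 9.6521°,  Δλ = 35.7158°
a = sin²(Δφ/2) + cos φ₁ cos φ₂ sin²(Δλ/2) = 0.014299
c = 2·arcsin(√a) = 0.239727 rad = 13.7353°
d = R·c = 6356.8 × 0.239727 = 1523.9 km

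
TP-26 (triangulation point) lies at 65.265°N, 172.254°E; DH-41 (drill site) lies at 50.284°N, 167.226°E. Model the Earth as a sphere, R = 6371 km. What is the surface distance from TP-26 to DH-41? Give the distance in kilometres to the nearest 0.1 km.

1691.0 km

Δφ = -14.9810°,  Δλ = -5.0280°
a = sin²(Δφ/2) + cos φ₁ cos φ₂ sin²(Δλ/2) = 0.017509
c = 2·arcsin(√a) = 0.265419 rad = 15.2074°
d = R·c = 6371 × 0.265419 = 1691.0 km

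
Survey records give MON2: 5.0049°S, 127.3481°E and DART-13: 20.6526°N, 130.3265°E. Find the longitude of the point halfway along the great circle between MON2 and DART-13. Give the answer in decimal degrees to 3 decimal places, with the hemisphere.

128.791°E

Bx = cos φ₂ cos Δλ = 0.934472,  By = cos φ₂ sin Δλ = 0.048620
φₘ = atan2(sin φ₁ + sin φ₂, √((cos φ₁ + Bx)² + By²)) = 7.82646°
λₘ = λ₁ + atan2(By, cos φ₁ + Bx) = 128.79069°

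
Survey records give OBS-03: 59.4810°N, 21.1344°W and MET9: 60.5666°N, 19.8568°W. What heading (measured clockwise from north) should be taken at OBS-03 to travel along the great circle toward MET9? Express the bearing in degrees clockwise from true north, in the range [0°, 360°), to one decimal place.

Δλ = 1.2776°
y = sin Δλ · cos φ₂ = 0.010957
x = cos φ₁ sin φ₂ − sin φ₁ cos φ₂ cos Δλ = 0.019051
θ = atan2(y, x) = 29.9039° → 29.9039° (mod 360°)

29.9°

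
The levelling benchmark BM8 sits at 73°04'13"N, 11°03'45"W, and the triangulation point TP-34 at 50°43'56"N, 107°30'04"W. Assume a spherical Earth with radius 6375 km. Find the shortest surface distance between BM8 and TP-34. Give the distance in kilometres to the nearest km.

4890 km

BM8: φ = +73.07028°, λ = -11.06250°
TP-34: φ = +50.73222°, λ = -107.50111°
Δφ = -22.3381°,  Δλ = -96.4386°
a = sin²(Δφ/2) + cos φ₁ cos φ₂ sin²(Δλ/2) = 0.140012
c = 2·arcsin(√a) = 0.767028 rad = 43.9475°
d = R·c = 6375 × 0.767028 = 4889.8 km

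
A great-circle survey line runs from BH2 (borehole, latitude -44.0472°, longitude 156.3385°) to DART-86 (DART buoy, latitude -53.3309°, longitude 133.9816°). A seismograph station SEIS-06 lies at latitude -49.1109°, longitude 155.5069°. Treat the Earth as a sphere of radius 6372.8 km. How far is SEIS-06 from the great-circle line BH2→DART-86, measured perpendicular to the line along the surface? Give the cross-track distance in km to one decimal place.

390.4 km

δ₁₃ = central angle BH2→SEIS-06 = 0.088938 rad  (haversine)
θ₁₃ = bearing BH2→SEIS-06 = 186.140°,  θ₁₂ = bearing BH2→DART-86 = 229.716°
dₓₜ = R·arcsin(sin δ₁₃ · sin(θ₁₃ − θ₁₂)) = 6372.8·arcsin(0.08882·sin(-43.576°)) = -390.422 km
|dₓₜ| = 390.422 km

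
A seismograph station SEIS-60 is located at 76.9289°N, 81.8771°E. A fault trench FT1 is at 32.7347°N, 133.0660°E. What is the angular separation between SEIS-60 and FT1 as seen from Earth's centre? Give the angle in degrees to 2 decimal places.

Δφ = -44.1942°,  Δλ = 51.1889°
a = sin²(Δφ/2) + cos φ₁ cos φ₂ sin²(Δλ/2) = 0.177013
c = 2·arcsin(√a) = 0.868497 rad = 49.7612°

49.76°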